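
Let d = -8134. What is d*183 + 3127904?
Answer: 1639382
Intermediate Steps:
d*183 + 3127904 = -8134*183 + 3127904 = -1488522 + 3127904 = 1639382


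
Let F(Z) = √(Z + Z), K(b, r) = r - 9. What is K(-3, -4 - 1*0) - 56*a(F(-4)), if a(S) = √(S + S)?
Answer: -13 - 112*2^(¼)*√I ≈ -107.18 - 94.18*I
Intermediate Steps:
K(b, r) = -9 + r
F(Z) = √2*√Z (F(Z) = √(2*Z) = √2*√Z)
a(S) = √2*√S (a(S) = √(2*S) = √2*√S)
K(-3, -4 - 1*0) - 56*a(F(-4)) = (-9 + (-4 - 1*0)) - 56*√2*√(√2*√(-4)) = (-9 + (-4 + 0)) - 56*√2*√(√2*(2*I)) = (-9 - 4) - 56*√2*√(2*I*√2) = -13 - 56*√2*2^(¾)*√I = -13 - 112*2^(¼)*√I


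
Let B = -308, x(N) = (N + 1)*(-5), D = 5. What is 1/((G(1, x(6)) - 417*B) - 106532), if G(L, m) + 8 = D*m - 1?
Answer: 1/21720 ≈ 4.6041e-5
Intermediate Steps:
x(N) = -5 - 5*N (x(N) = (1 + N)*(-5) = -5 - 5*N)
G(L, m) = -9 + 5*m (G(L, m) = -8 + (5*m - 1) = -8 + (-1 + 5*m) = -9 + 5*m)
1/((G(1, x(6)) - 417*B) - 106532) = 1/(((-9 + 5*(-5 - 5*6)) - 417*(-308)) - 106532) = 1/(((-9 + 5*(-5 - 30)) + 128436) - 106532) = 1/(((-9 + 5*(-35)) + 128436) - 106532) = 1/(((-9 - 175) + 128436) - 106532) = 1/((-184 + 128436) - 106532) = 1/(128252 - 106532) = 1/21720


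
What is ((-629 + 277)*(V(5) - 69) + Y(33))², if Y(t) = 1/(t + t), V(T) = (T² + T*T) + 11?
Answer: 34542824449/4356 ≈ 7.9299e+6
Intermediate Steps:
V(T) = 11 + 2*T² (V(T) = (T² + T²) + 11 = 2*T² + 11 = 11 + 2*T²)
Y(t) = 1/(2*t)
((-629 + 277)*(V(5) - 69) + Y(33))² = ((-629 + 277)*((11 + 2*5²) - 69) + (½)/33)² = (-352*((11 + 2*25) - 69) + (½)*(1/33))² = (-352*((11 + 50) - 69) + 1/66)² = (-352*(61 - 69) + 1/66)² = (-352*(-8) + 1/66)² = (2816 + 1/66)² = (185857/66)² = 34542824449/4356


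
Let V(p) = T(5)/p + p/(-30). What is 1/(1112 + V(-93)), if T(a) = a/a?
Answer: 930/1037033 ≈ 0.00089679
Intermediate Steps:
T(a) = 1
V(p) = 1/p - p/30 (V(p) = 1/p + p/(-30) = 1/p + p*(-1/30) = 1/p - p/30)
1/(1112 + V(-93)) = 1/(1112 + (1/(-93) - 1/30*(-93))) = 1/(1112 + (-1/93 + 31/10)) = 1/(1112 + 2873/930) = 1/(1037033/930) = 930/1037033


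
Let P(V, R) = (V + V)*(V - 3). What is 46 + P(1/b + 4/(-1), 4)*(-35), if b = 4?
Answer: -13807/8 ≈ -1725.9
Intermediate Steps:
P(V, R) = 2*V*(-3 + V) (P(V, R) = (2*V)*(-3 + V) = 2*V*(-3 + V))
46 + P(1/b + 4/(-1), 4)*(-35) = 46 + (2*(1/4 + 4/(-1))*(-3 + (1/4 + 4/(-1))))*(-35) = 46 + (2*(1*(¼) + 4*(-1))*(-3 + (1*(¼) + 4*(-1))))*(-35) = 46 + (2*(¼ - 4)*(-3 + (¼ - 4)))*(-35) = 46 + (2*(-15/4)*(-3 - 15/4))*(-35) = 46 + (2*(-15/4)*(-27/4))*(-35) = 46 + (405/8)*(-35) = 46 - 14175/8 = -13807/8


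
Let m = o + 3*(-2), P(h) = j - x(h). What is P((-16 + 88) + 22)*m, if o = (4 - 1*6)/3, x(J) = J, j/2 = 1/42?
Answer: 39460/63 ≈ 626.35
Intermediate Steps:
j = 1/21 (j = 2/42 = 2*(1/42) = 1/21 ≈ 0.047619)
o = -⅔ (o = (4 - 6)*(⅓) = -2*⅓ = -⅔ ≈ -0.66667)
P(h) = 1/21 - h
m = -20/3 (m = -⅔ + 3*(-2) = -⅔ - 6 = -20/3 ≈ -6.6667)
P((-16 + 88) + 22)*m = (1/21 - ((-16 + 88) + 22))*(-20/3) = (1/21 - (72 + 22))*(-20/3) = (1/21 - 1*94)*(-20/3) = (1/21 - 94)*(-20/3) = -1973/21*(-20/3) = 39460/63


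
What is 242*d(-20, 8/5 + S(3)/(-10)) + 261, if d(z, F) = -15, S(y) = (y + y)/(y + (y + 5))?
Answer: -3369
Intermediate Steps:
S(y) = 2*y/(5 + 2*y) (S(y) = (2*y)/(y + (5 + y)) = (2*y)/(5 + 2*y) = 2*y/(5 + 2*y))
242*d(-20, 8/5 + S(3)/(-10)) + 261 = 242*(-15) + 261 = -3630 + 261 = -3369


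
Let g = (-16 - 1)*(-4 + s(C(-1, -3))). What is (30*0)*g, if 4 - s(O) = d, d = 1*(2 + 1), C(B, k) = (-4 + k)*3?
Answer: 0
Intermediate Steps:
C(B, k) = -12 + 3*k
d = 3 (d = 1*3 = 3)
s(O) = 1 (s(O) = 4 - 1*3 = 4 - 3 = 1)
g = 51 (g = (-16 - 1)*(-4 + 1) = -17*(-3) = 51)
(30*0)*g = (30*0)*51 = 0*51 = 0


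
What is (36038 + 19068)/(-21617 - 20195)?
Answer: -27553/20906 ≈ -1.3179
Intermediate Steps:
(36038 + 19068)/(-21617 - 20195) = 55106/(-41812) = 55106*(-1/41812) = -27553/20906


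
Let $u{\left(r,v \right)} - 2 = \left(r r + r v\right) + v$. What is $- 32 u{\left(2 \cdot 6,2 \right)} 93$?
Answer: $-511872$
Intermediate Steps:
$u{\left(r,v \right)} = 2 + v + r^{2} + r v$ ($u{\left(r,v \right)} = 2 + \left(\left(r r + r v\right) + v\right) = 2 + \left(\left(r^{2} + r v\right) + v\right) = 2 + \left(v + r^{2} + r v\right) = 2 + v + r^{2} + r v$)
$- 32 u{\left(2 \cdot 6,2 \right)} 93 = - 32 \left(2 + 2 + \left(2 \cdot 6\right)^{2} + 2 \cdot 6 \cdot 2\right) 93 = - 32 \left(2 + 2 + 12^{2} + 12 \cdot 2\right) 93 = - 32 \left(2 + 2 + 144 + 24\right) 93 = \left(-32\right) 172 \cdot 93 = \left(-5504\right) 93 = -511872$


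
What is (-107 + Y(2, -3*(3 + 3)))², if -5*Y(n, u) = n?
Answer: 288369/25 ≈ 11535.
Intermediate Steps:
Y(n, u) = -n/5
(-107 + Y(2, -3*(3 + 3)))² = (-107 - ⅕*2)² = (-107 - ⅖)² = (-537/5)² = 288369/25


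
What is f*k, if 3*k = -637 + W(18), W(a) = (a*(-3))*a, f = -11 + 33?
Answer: -35398/3 ≈ -11799.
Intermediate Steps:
f = 22
W(a) = -3*a² (W(a) = (-3*a)*a = -3*a²)
k = -1609/3 (k = (-637 - 3*18²)/3 = (-637 - 3*324)/3 = (-637 - 972)/3 = (⅓)*(-1609) = -1609/3 ≈ -536.33)
f*k = 22*(-1609/3) = -35398/3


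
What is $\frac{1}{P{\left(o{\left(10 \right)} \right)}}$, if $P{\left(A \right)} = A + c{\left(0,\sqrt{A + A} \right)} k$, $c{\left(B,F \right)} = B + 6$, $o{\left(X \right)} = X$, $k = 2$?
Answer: $\frac{1}{22} \approx 0.045455$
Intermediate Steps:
$c{\left(B,F \right)} = 6 + B$
$P{\left(A \right)} = 12 + A$ ($P{\left(A \right)} = A + \left(6 + 0\right) 2 = A + 6 \cdot 2 = A + 12 = 12 + A$)
$\frac{1}{P{\left(o{\left(10 \right)} \right)}} = \frac{1}{12 + 10} = \frac{1}{22}$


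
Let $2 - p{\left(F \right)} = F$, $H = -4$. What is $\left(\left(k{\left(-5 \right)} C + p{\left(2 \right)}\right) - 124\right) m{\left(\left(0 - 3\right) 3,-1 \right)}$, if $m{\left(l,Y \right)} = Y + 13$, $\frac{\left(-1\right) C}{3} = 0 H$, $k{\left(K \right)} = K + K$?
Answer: $-1488$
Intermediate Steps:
$k{\left(K \right)} = 2 K$
$C = 0$ ($C = - 3 \cdot 0 \left(-4\right) = \left(-3\right) 0 = 0$)
$p{\left(F \right)} = 2 - F$
$m{\left(l,Y \right)} = 13 + Y$
$\left(\left(k{\left(-5 \right)} C + p{\left(2 \right)}\right) - 124\right) m{\left(\left(0 - 3\right) 3,-1 \right)} = \left(\left(2 \left(-5\right) 0 + \left(2 - 2\right)\right) - 124\right) \left(13 - 1\right) = \left(\left(\left(-10\right) 0 + \left(2 - 2\right)\right) - 124\right) 12 = \left(\left(0 + 0\right) - 124\right) 12 = \left(0 - 124\right) 12 = \left(-124\right) 12 = -1488$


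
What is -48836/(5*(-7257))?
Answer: 48836/36285 ≈ 1.3459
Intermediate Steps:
-48836/(5*(-7257)) = -48836/(-36285) = -48836*(-1)/36285 = -1*(-48836/36285) = 48836/36285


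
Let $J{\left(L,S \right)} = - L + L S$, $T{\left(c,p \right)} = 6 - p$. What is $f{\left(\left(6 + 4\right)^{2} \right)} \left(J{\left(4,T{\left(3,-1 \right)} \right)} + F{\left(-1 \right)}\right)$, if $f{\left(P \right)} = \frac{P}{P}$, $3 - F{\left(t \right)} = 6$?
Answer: $21$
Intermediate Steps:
$F{\left(t \right)} = -3$ ($F{\left(t \right)} = 3 - 6 = -3$)
$f{\left(P \right)} = 1$
$f{\left(\left(6 + 4\right)^{2} \right)} \left(J{\left(4,T{\left(3,-1 \right)} \right)} + F{\left(-1 \right)}\right) = 1 \left(4 \left(-1 + \left(6 - -1\right)\right) - 3\right) = 1 \left(4 \left(-1 + \left(6 + 1\right)\right) - 3\right) = 1 \left(4 \left(-1 + 7\right) - 3\right) = 1 \left(4 \cdot 6 - 3\right) = 1 \left(24 - 3\right) = 1 \cdot 21 = 21$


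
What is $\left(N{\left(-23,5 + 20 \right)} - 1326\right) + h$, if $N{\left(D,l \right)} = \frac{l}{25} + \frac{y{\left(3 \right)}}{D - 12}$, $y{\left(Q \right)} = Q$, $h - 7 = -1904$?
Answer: $- \frac{112773}{35} \approx -3222.1$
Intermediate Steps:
$h = -1897$ ($h = 7 - 1904 = -1897$)
$N{\left(D,l \right)} = \frac{3}{-12 + D} + \frac{l}{25}$ ($N{\left(D,l \right)} = \frac{l}{25} + \frac{3}{D - 12} = l \frac{1}{25} + \frac{3}{-12 + D} = \frac{l}{25} + \frac{3}{-12 + D} = \frac{3}{-12 + D} + \frac{l}{25}$)
$\left(N{\left(-23,5 + 20 \right)} - 1326\right) + h = \left(\frac{75 - 12 \left(5 + 20\right) - 23 \left(5 + 20\right)}{25 \left(-12 - 23\right)} - 1326\right) - 1897 = \left(\frac{75 - 300 - 575}{25 \left(-35\right)} - 1326\right) - 1897 = \left(\frac{1}{25} \left(- \frac{1}{35}\right) \left(75 - 300 - 575\right) - 1326\right) - 1897 = \left(\frac{1}{25} \left(- \frac{1}{35}\right) \left(-800\right) - 1326\right) - 1897 = \left(\frac{32}{35} - 1326\right) - 1897 = - \frac{46378}{35} - 1897 = - \frac{112773}{35}$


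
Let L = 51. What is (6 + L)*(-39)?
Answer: -2223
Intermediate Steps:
(6 + L)*(-39) = (6 + 51)*(-39) = 57*(-39) = -2223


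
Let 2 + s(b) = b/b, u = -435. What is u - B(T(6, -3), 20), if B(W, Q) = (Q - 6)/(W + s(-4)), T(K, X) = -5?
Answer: -1298/3 ≈ -432.67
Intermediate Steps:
s(b) = -1 (s(b) = -2 + b/b = -2 + 1 = -1)
B(W, Q) = (-6 + Q)/(-1 + W) (B(W, Q) = (Q - 6)/(W - 1) = (-6 + Q)/(-1 + W))
u - B(T(6, -3), 20) = -435 - (-6 + 20)/(-1 - 5) = -435 - 14/(-6) = -435 - (-1)*14/6 = -435 - 1*(-7/3) = -435 + 7/3 = -1298/3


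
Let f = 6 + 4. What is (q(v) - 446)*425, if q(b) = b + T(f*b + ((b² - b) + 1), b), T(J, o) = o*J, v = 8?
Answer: 279650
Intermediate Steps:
f = 10
T(J, o) = J*o
q(b) = b + b*(1 + b² + 9*b) (q(b) = b + (10*b + ((b² - b) + 1))*b = b + (10*b + (1 + b² - b))*b = b + (1 + b² + 9*b)*b = b + b*(1 + b² + 9*b))
(q(v) - 446)*425 = (8*(2 + 8² + 9*8) - 446)*425 = (8*(2 + 64 + 72) - 446)*425 = (8*138 - 446)*425 = (1104 - 446)*425 = 658*425 = 279650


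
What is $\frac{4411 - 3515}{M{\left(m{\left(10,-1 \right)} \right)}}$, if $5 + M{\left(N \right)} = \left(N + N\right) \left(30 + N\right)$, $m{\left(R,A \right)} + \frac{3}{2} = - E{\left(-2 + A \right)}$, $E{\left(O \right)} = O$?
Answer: $\frac{1792}{179} \approx 10.011$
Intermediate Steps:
$m{\left(R,A \right)} = \frac{1}{2} - A$ ($m{\left(R,A \right)} = - \frac{3}{2} - \left(-2 + A\right) = \frac{1}{2} - A$)
$M{\left(N \right)} = -5 + 2 N \left(30 + N\right)$ ($M{\left(N \right)} = -5 + \left(N + N\right) \left(30 + N\right) = -5 + 2 N \left(30 + N\right)$)
$\frac{4411 - 3515}{M{\left(m{\left(10,-1 \right)} \right)}} = \frac{4411 - 3515}{-5 + 2 \left(\frac{1}{2} - -1\right)^{2} + 60 \left(\frac{1}{2} - -1\right)} = \frac{896}{-5 + 2 \left(\frac{1}{2} + 1\right)^{2} + 60 \left(\frac{1}{2} + 1\right)} = \frac{896}{-5 + 2 \left(\frac{3}{2}\right)^{2} + 60 \cdot \frac{3}{2}} = \frac{896}{-5 + 2 \cdot \frac{9}{4} + 90} = \frac{896}{-5 + \frac{9}{2} + 90} = \frac{896}{\frac{179}{2}} = 896 \cdot \frac{2}{179} = \frac{1792}{179}$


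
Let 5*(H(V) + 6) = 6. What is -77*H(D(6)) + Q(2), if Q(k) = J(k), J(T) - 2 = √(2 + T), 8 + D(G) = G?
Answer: 1868/5 ≈ 373.60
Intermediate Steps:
D(G) = -8 + G
H(V) = -24/5 (H(V) = -6 + (⅕)*6 = -6 + 6/5 = -24/5)
J(T) = 2 + √(2 + T)
Q(k) = 2 + √(2 + k)
-77*H(D(6)) + Q(2) = -77*(-24/5) + (2 + √(2 + 2)) = 1848/5 + (2 + √4) = 1848/5 + (2 + 2) = 1848/5 + 4 = 1868/5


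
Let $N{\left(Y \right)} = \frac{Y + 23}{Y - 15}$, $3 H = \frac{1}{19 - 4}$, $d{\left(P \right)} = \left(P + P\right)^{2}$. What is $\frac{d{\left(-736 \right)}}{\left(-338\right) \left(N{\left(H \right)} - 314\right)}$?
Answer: $\frac{11409472}{561587} \approx 20.316$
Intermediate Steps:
$d{\left(P \right)} = 4 P^{2}$ ($d{\left(P \right)} = \left(2 P\right)^{2} = 4 P^{2}$)
$H = \frac{1}{45}$ ($H = \frac{1}{3 \left(19 - 4\right)} = \frac{1}{3 \cdot 15} = \frac{1}{3} \cdot \frac{1}{15} = \frac{1}{45} \approx 0.022222$)
$N{\left(Y \right)} = \frac{23 + Y}{-15 + Y}$ ($N{\left(Y \right)} = \frac{23 + Y}{Y - 15} = \frac{23 + Y}{-15 + Y}$)
$\frac{d{\left(-736 \right)}}{\left(-338\right) \left(N{\left(H \right)} - 314\right)} = \frac{4 \left(-736\right)^{2}}{\left(-338\right) \left(\frac{23 + \frac{1}{45}}{-15 + \frac{1}{45}} - 314\right)} = \frac{4 \cdot 541696}{\left(-338\right) \left(\frac{1}{- \frac{674}{45}} \cdot \frac{1036}{45} - 314\right)} = \frac{2166784}{\left(-338\right) \left(\left(- \frac{45}{674}\right) \frac{1036}{45} - 314\right)} = \frac{2166784}{\left(-338\right) \left(- \frac{518}{337} - 314\right)} = \frac{2166784}{\left(-338\right) \left(- \frac{106336}{337}\right)} = \frac{2166784}{\frac{35941568}{337}} = 2166784 \cdot \frac{337}{35941568} = \frac{11409472}{561587}$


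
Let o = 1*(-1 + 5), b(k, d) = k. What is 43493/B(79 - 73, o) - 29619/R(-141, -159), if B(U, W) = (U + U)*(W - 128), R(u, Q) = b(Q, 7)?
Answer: 399545/2544 ≈ 157.05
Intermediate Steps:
R(u, Q) = Q
o = 4 (o = 1*4 = 4)
B(U, W) = 2*U*(-128 + W) (B(U, W) = (2*U)*(-128 + W) = 2*U*(-128 + W))
43493/B(79 - 73, o) - 29619/R(-141, -159) = 43493/((2*(79 - 73)*(-128 + 4))) - 29619/(-159) = 43493/((2*6*(-124))) - 29619*(-1/159) = 43493/(-1488) + 9873/53 = 43493*(-1/1488) + 9873/53 = -1403/48 + 9873/53 = 399545/2544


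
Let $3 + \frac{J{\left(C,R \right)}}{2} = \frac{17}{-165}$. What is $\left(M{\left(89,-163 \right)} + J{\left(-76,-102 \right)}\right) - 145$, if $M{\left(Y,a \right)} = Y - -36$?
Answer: $- \frac{4324}{165} \approx -26.206$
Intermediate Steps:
$J{\left(C,R \right)} = - \frac{1024}{165}$ ($J{\left(C,R \right)} = -6 + 2 \frac{17}{-165} = -6 + 2 \cdot 17 \left(- \frac{1}{165}\right) = -6 + 2 \left(- \frac{17}{165}\right) = -6 - \frac{34}{165} = - \frac{1024}{165}$)
$M{\left(Y,a \right)} = 36 + Y$ ($M{\left(Y,a \right)} = Y + 36 = 36 + Y$)
$\left(M{\left(89,-163 \right)} + J{\left(-76,-102 \right)}\right) - 145 = \left(\left(36 + 89\right) - \frac{1024}{165}\right) - 145 = \left(125 - \frac{1024}{165}\right) - 145 = \frac{19601}{165} - 145 = - \frac{4324}{165}$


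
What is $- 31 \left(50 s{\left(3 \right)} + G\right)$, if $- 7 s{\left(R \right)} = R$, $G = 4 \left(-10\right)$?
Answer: $\frac{13330}{7} \approx 1904.3$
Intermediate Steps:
$G = -40$
$s{\left(R \right)} = - \frac{R}{7}$
$- 31 \left(50 s{\left(3 \right)} + G\right) = - 31 \left(50 \left(\left(- \frac{1}{7}\right) 3\right) - 40\right) = - 31 \left(50 \left(- \frac{3}{7}\right) - 40\right) = - 31 \left(- \frac{150}{7} - 40\right) = \left(-31\right) \left(- \frac{430}{7}\right) = \frac{13330}{7}$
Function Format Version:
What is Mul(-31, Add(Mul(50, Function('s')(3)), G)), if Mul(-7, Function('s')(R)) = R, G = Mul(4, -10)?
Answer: Rational(13330, 7) ≈ 1904.3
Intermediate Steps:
G = -40
Function('s')(R) = Mul(Rational(-1, 7), R)
Mul(-31, Add(Mul(50, Function('s')(3)), G)) = Mul(-31, Add(Mul(50, Mul(Rational(-1, 7), 3)), -40)) = Mul(-31, Add(Mul(50, Rational(-3, 7)), -40)) = Mul(-31, Add(Rational(-150, 7), -40)) = Mul(-31, Rational(-430, 7)) = Rational(13330, 7)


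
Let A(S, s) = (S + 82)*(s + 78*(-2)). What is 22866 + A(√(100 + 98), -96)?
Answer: 2202 - 756*√22 ≈ -1344.0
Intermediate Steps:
A(S, s) = (-156 + s)*(82 + S) (A(S, s) = (82 + S)*(s - 156) = (82 + S)*(-156 + s) = (-156 + s)*(82 + S))
22866 + A(√(100 + 98), -96) = 22866 + (-12792 - 156*√(100 + 98) + 82*(-96) + √(100 + 98)*(-96)) = 22866 + (-12792 - 468*√22 - 7872 + √198*(-96)) = 22866 + (-12792 - 468*√22 - 7872 + (3*√22)*(-96)) = 22866 + (-12792 - 468*√22 - 7872 - 288*√22) = 22866 + (-20664 - 756*√22) = 2202 - 756*√22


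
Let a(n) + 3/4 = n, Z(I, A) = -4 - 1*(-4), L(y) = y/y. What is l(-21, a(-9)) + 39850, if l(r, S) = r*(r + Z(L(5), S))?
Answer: 40291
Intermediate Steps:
L(y) = 1
Z(I, A) = 0 (Z(I, A) = -4 + 4 = 0)
a(n) = -¾ + n
l(r, S) = r² (l(r, S) = r*(r + 0) = r*r = r²)
l(-21, a(-9)) + 39850 = (-21)² + 39850 = 441 + 39850 = 40291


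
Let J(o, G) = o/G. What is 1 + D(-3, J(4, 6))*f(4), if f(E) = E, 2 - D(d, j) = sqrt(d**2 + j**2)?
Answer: 9 - 4*sqrt(85)/3 ≈ -3.2927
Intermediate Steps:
D(d, j) = 2 - sqrt(d**2 + j**2)
1 + D(-3, J(4, 6))*f(4) = 1 + (2 - sqrt((-3)**2 + (4/6)**2))*4 = 1 + (2 - sqrt(9 + (4*(1/6))**2))*4 = 1 + (2 - sqrt(9 + (2/3)**2))*4 = 1 + (2 - sqrt(9 + 4/9))*4 = 1 + (2 - sqrt(85/9))*4 = 1 + (2 - sqrt(85)/3)*4 = 1 + (8 - 4*sqrt(85)/3) = 9 - 4*sqrt(85)/3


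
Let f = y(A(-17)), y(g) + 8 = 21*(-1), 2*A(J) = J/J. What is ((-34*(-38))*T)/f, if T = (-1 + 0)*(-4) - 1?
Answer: -3876/29 ≈ -133.66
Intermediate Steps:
A(J) = 1/2 (A(J) = (J/J)/2 = (1/2)*1 = 1/2)
T = 3 (T = -1*(-4) - 1 = 4 - 1 = 3)
y(g) = -29 (y(g) = -8 + 21*(-1) = -8 - 21 = -29)
f = -29
((-34*(-38))*T)/f = (-34*(-38)*3)/(-29) = (1292*3)*(-1/29) = 3876*(-1/29) = -3876/29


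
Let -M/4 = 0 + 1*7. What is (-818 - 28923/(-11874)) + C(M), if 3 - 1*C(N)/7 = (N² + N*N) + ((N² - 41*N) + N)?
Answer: -99340117/3958 ≈ -25099.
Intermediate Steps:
M = -28 (M = -4*(0 + 1*7) = -4*(0 + 7) = -4*7 = -28)
C(N) = 21 - 21*N² + 280*N (C(N) = 21 - 7*((N² + N*N) + ((N² - 41*N) + N)) = 21 - 7*((N² + N²) + (N² - 40*N)) = 21 - 7*(2*N² + (N² - 40*N)) = 21 - 7*(-40*N + 3*N²) = 21 + (-21*N² + 280*N) = 21 - 21*N² + 280*N)
(-818 - 28923/(-11874)) + C(M) = (-818 - 28923/(-11874)) + (21 - 21*(-28)² + 280*(-28)) = (-818 - 28923*(-1/11874)) + (21 - 21*784 - 7840) = (-818 + 9641/3958) + (21 - 16464 - 7840) = -3228003/3958 - 24283 = -99340117/3958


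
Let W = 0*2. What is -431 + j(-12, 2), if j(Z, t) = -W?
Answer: -431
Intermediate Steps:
W = 0
j(Z, t) = 0 (j(Z, t) = -1*0 = 0)
-431 + j(-12, 2) = -431 + 0 = -431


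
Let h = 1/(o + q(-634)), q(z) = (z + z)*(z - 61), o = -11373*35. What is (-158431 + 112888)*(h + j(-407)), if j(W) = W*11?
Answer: 98523571949712/483205 ≈ 2.0390e+8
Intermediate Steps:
o = -398055
q(z) = 2*z*(-61 + z) (q(z) = (2*z)*(-61 + z) = 2*z*(-61 + z))
j(W) = 11*W
h = 1/483205 (h = 1/(-398055 + 2*(-634)*(-61 - 634)) = 1/(-398055 + 2*(-634)*(-695)) = 1/(-398055 + 881260) = 1/483205 ≈ 2.0695e-6)
(-158431 + 112888)*(h + j(-407)) = (-158431 + 112888)*(1/483205 + 11*(-407)) = -45543*(1/483205 - 4477) = -45543*(-2163308784/483205) = 98523571949712/483205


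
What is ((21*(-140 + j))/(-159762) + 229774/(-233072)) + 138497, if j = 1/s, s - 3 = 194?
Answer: 84661489333948299/611291802184 ≈ 1.3850e+5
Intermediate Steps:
s = 197 (s = 3 + 194 = 197)
j = 1/197 ≈ 0.0050761
((21*(-140 + j))/(-159762) + 229774/(-233072)) + 138497 = ((21*(-140 + 1/197))/(-159762) + 229774/(-233072)) + 138497 = ((21*(-27579/197))*(-1/159762) + 229774*(-1/233072)) + 138497 = (-579159/197*(-1/159762) - 114887/116536) + 138497 = (193053/10491038 - 114887/116536) + 138497 = -591393129149/611291802184 + 138497 = 84661489333948299/611291802184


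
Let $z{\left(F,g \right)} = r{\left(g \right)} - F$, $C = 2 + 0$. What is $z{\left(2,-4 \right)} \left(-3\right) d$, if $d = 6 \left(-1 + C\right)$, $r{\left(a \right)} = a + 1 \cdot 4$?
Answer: $36$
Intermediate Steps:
$r{\left(a \right)} = 4 + a$ ($r{\left(a \right)} = a + 4 = 4 + a$)
$C = 2$
$z{\left(F,g \right)} = 4 + g - F$ ($z{\left(F,g \right)} = \left(4 + g\right) - F = 4 + g - F$)
$d = 6$ ($d = 6 \left(-1 + 2\right) = 6 \cdot 1 = 6$)
$z{\left(2,-4 \right)} \left(-3\right) d = \left(4 - 4 - 2\right) \left(-3\right) 6 = \left(-2\right) \left(-3\right) 6 = 6 \cdot 6 = 36$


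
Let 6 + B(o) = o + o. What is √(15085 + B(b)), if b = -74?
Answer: 3*√1659 ≈ 122.19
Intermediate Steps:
B(o) = -6 + 2*o (B(o) = -6 + (o + o) = -6 + 2*o)
√(15085 + B(b)) = √(15085 + (-6 + 2*(-74))) = √(15085 + (-6 - 148)) = √(15085 - 154) = √14931 = 3*√1659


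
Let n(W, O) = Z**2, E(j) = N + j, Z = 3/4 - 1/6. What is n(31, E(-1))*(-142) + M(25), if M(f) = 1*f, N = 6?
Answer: -1679/72 ≈ -23.319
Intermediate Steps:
Z = 7/12 (Z = 3*(1/4) - 1*1/6 = 3/4 - 1/6 = 7/12 ≈ 0.58333)
E(j) = 6 + j
M(f) = f
n(W, O) = 49/144 (n(W, O) = (7/12)**2 = 49/144)
n(31, E(-1))*(-142) + M(25) = (49/144)*(-142) + 25 = -3479/72 + 25 = -1679/72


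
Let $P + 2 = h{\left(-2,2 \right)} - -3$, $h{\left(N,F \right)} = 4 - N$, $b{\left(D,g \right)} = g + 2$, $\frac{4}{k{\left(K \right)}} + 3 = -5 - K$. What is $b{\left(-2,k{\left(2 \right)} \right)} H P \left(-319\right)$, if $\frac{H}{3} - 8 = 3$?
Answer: $- \frac{589512}{5} \approx -1.179 \cdot 10^{5}$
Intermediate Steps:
$H = 33$ ($H = 24 + 3 \cdot 3 = 24 + 9 = 33$)
$k{\left(K \right)} = \frac{4}{-8 - K}$ ($k{\left(K \right)} = \frac{4}{-3 - \left(5 + K\right)} = \frac{4}{-8 - K}$)
$b{\left(D,g \right)} = 2 + g$
$P = 7$ ($P = -2 + \left(\left(4 - -2\right) - -3\right) = -2 + \left(\left(4 + 2\right) + 3\right) = -2 + \left(6 + 3\right) = -2 + 9 = 7$)
$b{\left(-2,k{\left(2 \right)} \right)} H P \left(-319\right) = \left(2 - \frac{4}{8 + 2}\right) 33 \cdot 7 \left(-319\right) = \left(2 - \frac{4}{10}\right) 33 \cdot 7 \left(-319\right) = \left(2 - \frac{2}{5}\right) 33 \cdot 7 \left(-319\right) = \frac{8}{5} \cdot 33 \cdot 7 \left(-319\right) = \frac{264}{5} \cdot 7 \left(-319\right) = \frac{1848}{5} \left(-319\right) = - \frac{589512}{5}$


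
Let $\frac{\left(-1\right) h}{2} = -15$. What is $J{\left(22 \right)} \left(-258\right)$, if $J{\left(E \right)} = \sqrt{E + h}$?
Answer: $- 516 \sqrt{13} \approx -1860.5$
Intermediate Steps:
$h = 30$ ($h = \left(-2\right) \left(-15\right) = 30$)
$J{\left(E \right)} = \sqrt{30 + E}$ ($J{\left(E \right)} = \sqrt{E + 30} = \sqrt{30 + E}$)
$J{\left(22 \right)} \left(-258\right) = \sqrt{30 + 22} \left(-258\right) = \sqrt{52} \left(-258\right) = 2 \sqrt{13} \left(-258\right) = - 516 \sqrt{13}$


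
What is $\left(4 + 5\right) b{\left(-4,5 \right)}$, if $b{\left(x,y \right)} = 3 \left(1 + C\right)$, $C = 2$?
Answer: $81$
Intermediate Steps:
$b{\left(x,y \right)} = 9$ ($b{\left(x,y \right)} = 3 \left(1 + 2\right) = 3 \cdot 3 = 9$)
$\left(4 + 5\right) b{\left(-4,5 \right)} = \left(4 + 5\right) 9 = 9 \cdot 9 = 81$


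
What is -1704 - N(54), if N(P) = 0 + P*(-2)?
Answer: -1596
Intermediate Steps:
N(P) = -2*P (N(P) = 0 - 2*P = -2*P)
-1704 - N(54) = -1704 - (-2)*54 = -1704 - 1*(-108) = -1704 + 108 = -1596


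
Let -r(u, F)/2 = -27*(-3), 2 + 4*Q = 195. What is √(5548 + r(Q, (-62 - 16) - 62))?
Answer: √5386 ≈ 73.389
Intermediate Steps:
Q = 193/4 (Q = -½ + (¼)*195 = -½ + 195/4 = 193/4 ≈ 48.250)
r(u, F) = -162 (r(u, F) = -(-54)*(-3) = -2*81 = -162)
√(5548 + r(Q, (-62 - 16) - 62)) = √(5548 - 162) = √5386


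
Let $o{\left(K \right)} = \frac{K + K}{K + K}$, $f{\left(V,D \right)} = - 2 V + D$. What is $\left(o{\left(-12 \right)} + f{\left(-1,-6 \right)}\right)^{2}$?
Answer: $9$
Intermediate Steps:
$f{\left(V,D \right)} = D - 2 V$
$o{\left(K \right)} = 1$ ($o{\left(K \right)} = \frac{2 K}{2 K} = 2 K \frac{1}{2 K} = 1$)
$\left(o{\left(-12 \right)} + f{\left(-1,-6 \right)}\right)^{2} = \left(1 - 4\right)^{2} = \left(-3\right)^{2} = 9$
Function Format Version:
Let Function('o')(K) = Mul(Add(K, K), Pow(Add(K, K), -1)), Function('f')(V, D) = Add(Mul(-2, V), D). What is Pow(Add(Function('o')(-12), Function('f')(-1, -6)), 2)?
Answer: 9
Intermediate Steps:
Function('f')(V, D) = Add(D, Mul(-2, V))
Function('o')(K) = 1 (Function('o')(K) = Mul(Mul(2, K), Pow(Mul(2, K), -1)) = Mul(Mul(2, K), Mul(Rational(1, 2), Pow(K, -1))) = 1)
Pow(Add(Function('o')(-12), Function('f')(-1, -6)), 2) = Pow(Add(1, Add(-6, Mul(-2, -1))), 2) = Pow(Add(1, Add(-6, 2)), 2) = Pow(Add(1, -4), 2) = Pow(-3, 2) = 9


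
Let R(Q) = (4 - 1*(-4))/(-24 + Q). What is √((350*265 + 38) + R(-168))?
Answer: √13361466/12 ≈ 304.61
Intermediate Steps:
R(Q) = 8/(-24 + Q) (R(Q) = (4 + 4)/(-24 + Q) = 8/(-24 + Q))
√((350*265 + 38) + R(-168)) = √((350*265 + 38) + 8/(-24 - 168)) = √((92750 + 38) + 8/(-192)) = √(92788 + 8*(-1/192)) = √(92788 - 1/24) = √(2226911/24) = √13361466/12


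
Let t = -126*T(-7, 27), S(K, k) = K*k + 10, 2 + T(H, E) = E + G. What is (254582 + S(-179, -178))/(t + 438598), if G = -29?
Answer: 143227/219551 ≈ 0.65236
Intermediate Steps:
T(H, E) = -31 + E (T(H, E) = -2 + (E - 29) = -2 + (-29 + E) = -31 + E)
S(K, k) = 10 + K*k
t = 504 (t = -126*(-31 + 27) = -126*(-4) = 504)
(254582 + S(-179, -178))/(t + 438598) = (254582 + (10 - 179*(-178)))/(504 + 438598) = (254582 + (10 + 31862))/439102 = (254582 + 31872)*(1/439102) = 286454*(1/439102) = 143227/219551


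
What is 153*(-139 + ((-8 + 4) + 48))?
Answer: -14535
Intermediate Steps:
153*(-139 + ((-8 + 4) + 48)) = 153*(-139 + (-4 + 48)) = 153*(-139 + 44) = 153*(-95) = -14535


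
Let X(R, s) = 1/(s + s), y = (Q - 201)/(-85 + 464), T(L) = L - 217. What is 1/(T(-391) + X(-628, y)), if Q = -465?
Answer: -1332/810235 ≈ -0.0016440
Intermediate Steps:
T(L) = -217 + L
y = -666/379 (y = (-465 - 201)/(-85 + 464) = -666/379 ≈ -1.7573)
X(R, s) = 1/(2*s)
1/(T(-391) + X(-628, y)) = 1/((-217 - 391) + 1/(2*(-666/379))) = 1/(-608 + (½)*(-379/666)) = 1/(-608 - 379/1332) = 1/(-810235/1332) = -1332/810235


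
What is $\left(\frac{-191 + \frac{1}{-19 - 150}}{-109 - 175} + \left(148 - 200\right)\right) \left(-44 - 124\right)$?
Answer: $\frac{103467504}{11999} \approx 8623.0$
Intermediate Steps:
$\left(\frac{-191 + \frac{1}{-19 - 150}}{-109 - 175} + \left(148 - 200\right)\right) \left(-44 - 124\right) = \left(\frac{-191 + \frac{1}{-169}}{-284} - 52\right) \left(-168\right) = \left(\left(-191 - \frac{1}{169}\right) \left(- \frac{1}{284}\right) - 52\right) \left(-168\right) = \left(\left(- \frac{32280}{169}\right) \left(- \frac{1}{284}\right) - 52\right) \left(-168\right) = \left(\frac{8070}{11999} - 52\right) \left(-168\right) = \left(- \frac{615878}{11999}\right) \left(-168\right) = \frac{103467504}{11999}$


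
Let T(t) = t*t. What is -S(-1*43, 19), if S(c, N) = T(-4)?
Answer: -16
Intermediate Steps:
T(t) = t**2
S(c, N) = 16 (S(c, N) = (-4)**2 = 16)
-S(-1*43, 19) = -1*16 = -16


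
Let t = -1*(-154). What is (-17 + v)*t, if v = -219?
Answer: -36344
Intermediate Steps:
t = 154
(-17 + v)*t = (-17 - 219)*154 = -236*154 = -36344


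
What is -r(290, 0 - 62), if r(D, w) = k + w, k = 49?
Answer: 13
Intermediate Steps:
r(D, w) = 49 + w
-r(290, 0 - 62) = -(49 + (0 - 62)) = -(49 - 62) = -1*(-13) = 13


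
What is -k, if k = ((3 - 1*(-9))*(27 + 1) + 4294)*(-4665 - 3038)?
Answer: 35664890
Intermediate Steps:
k = -35664890 (k = ((3 + 9)*28 + 4294)*(-7703) = (12*28 + 4294)*(-7703) = (336 + 4294)*(-7703) = 4630*(-7703) = -35664890)
-k = -1*(-35664890) = 35664890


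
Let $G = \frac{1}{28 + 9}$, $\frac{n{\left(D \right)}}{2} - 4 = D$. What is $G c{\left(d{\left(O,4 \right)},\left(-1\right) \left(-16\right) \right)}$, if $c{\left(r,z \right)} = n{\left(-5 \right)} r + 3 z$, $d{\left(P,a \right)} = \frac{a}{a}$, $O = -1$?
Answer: $\frac{46}{37} \approx 1.2432$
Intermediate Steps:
$n{\left(D \right)} = 8 + 2 D$
$d{\left(P,a \right)} = 1$
$c{\left(r,z \right)} = - 2 r + 3 z$ ($c{\left(r,z \right)} = \left(8 + 2 \left(-5\right)\right) r + 3 z = \left(8 - 10\right) r + 3 z = - 2 r + 3 z$)
$G = \frac{1}{37} \approx 0.027027$
$G c{\left(d{\left(O,4 \right)},\left(-1\right) \left(-16\right) \right)} = \frac{\left(-2\right) 1 + 3 \left(\left(-1\right) \left(-16\right)\right)}{37} = \frac{-2 + 3 \cdot 16}{37} = \frac{-2 + 48}{37} = \frac{1}{37} \cdot 46 = \frac{46}{37}$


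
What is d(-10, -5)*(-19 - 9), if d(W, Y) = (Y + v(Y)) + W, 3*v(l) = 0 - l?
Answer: 1120/3 ≈ 373.33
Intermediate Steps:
v(l) = -l/3 (v(l) = (0 - l)/3 = (-l)/3 = -l/3)
d(W, Y) = W + 2*Y/3 (d(W, Y) = (Y - Y/3) + W = 2*Y/3 + W = W + 2*Y/3)
d(-10, -5)*(-19 - 9) = (-10 + (⅔)*(-5))*(-19 - 9) = (-10 - 10/3)*(-28) = -40/3*(-28) = 1120/3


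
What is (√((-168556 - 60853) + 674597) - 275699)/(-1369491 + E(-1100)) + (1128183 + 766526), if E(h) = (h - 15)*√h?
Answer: 3556128820252639138/1876873146581 - 2738982*√111297/1876873146581 - 3074043850*I*√11/1876873146581 + 22300*I*√1224267/1876873146581 ≈ 1.8947e+6 - 0.005419*I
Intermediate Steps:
E(h) = √h*(-15 + h) (E(h) = (-15 + h)*√h = √h*(-15 + h))
(√((-168556 - 60853) + 674597) - 275699)/(-1369491 + E(-1100)) + (1128183 + 766526) = (√((-168556 - 60853) + 674597) - 275699)/(-1369491 + √(-1100)*(-15 - 1100)) + (1128183 + 766526) = (√(-229409 + 674597) - 275699)/(-1369491 + (10*I*√11)*(-1115)) + 1894709 = (√445188 - 275699)/(-1369491 - 11150*I*√11) + 1894709 = (2*√111297 - 275699)/(-1369491 - 11150*I*√11) + 1894709 = (-275699 + 2*√111297)/(-1369491 - 11150*I*√11) + 1894709 = 1894709 + (-275699 + 2*√111297)/(-1369491 - 11150*I*√11)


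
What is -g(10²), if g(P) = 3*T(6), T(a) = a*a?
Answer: -108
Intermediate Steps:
T(a) = a²
g(P) = 108 (g(P) = 3*6² = 3*36 = 108)
-g(10²) = -1*108 = -108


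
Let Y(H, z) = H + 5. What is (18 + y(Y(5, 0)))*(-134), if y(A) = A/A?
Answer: -2546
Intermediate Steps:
Y(H, z) = 5 + H
y(A) = 1
(18 + y(Y(5, 0)))*(-134) = (18 + 1)*(-134) = 19*(-134) = -2546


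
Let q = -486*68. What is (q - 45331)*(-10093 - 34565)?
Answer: 3500249382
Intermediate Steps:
q = -33048
(q - 45331)*(-10093 - 34565) = (-33048 - 45331)*(-10093 - 34565) = -78379*(-44658) = 3500249382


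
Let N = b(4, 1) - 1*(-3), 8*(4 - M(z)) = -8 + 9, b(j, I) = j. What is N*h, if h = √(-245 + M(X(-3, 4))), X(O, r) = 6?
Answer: 7*I*√3858/4 ≈ 108.7*I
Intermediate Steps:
M(z) = 31/8 (M(z) = 4 - (-8 + 9)/8 = 4 - ⅛*1 = 4 - ⅛ = 31/8)
h = I*√3858/4 (h = √(-245 + 31/8) = √(-1929/8) = I*√3858/4 ≈ 15.528*I)
N = 7 (N = 4 - 1*(-3) = 4 + 3 = 7)
N*h = 7*(I*√3858/4) = 7*I*√3858/4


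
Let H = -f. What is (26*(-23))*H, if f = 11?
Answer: 6578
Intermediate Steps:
H = -11 (H = -1*11 = -11)
(26*(-23))*H = (26*(-23))*(-11) = -598*(-11) = 6578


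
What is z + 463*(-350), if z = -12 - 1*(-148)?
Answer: -161914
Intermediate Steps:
z = 136 (z = -12 + 148 = 136)
z + 463*(-350) = 136 + 463*(-350) = 136 - 162050 = -161914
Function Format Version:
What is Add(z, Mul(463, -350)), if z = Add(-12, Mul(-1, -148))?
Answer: -161914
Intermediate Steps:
z = 136 (z = Add(-12, 148) = 136)
Add(z, Mul(463, -350)) = Add(136, Mul(463, -350)) = Add(136, -162050) = -161914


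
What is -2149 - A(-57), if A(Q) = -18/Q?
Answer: -40837/19 ≈ -2149.3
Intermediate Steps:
-2149 - A(-57) = -2149 - (-18)/(-57) = -2149 - (-18)*(-1)/57 = -2149 - 1*6/19 = -2149 - 6/19 = -40837/19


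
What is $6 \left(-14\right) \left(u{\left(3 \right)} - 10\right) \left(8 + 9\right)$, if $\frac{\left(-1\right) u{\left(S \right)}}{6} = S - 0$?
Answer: $39984$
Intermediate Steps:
$u{\left(S \right)} = - 6 S$ ($u{\left(S \right)} = - 6 \left(S - 0\right) = - 6 \left(S + 0\right) = - 6 S$)
$6 \left(-14\right) \left(u{\left(3 \right)} - 10\right) \left(8 + 9\right) = 6 \left(-14\right) \left(\left(-6\right) 3 - 10\right) \left(8 + 9\right) = - 84 \left(-18 - 10\right) 17 = - 84 \left(\left(-28\right) 17\right) = \left(-84\right) \left(-476\right) = 39984$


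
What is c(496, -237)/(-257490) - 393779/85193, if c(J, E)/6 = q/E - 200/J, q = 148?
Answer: -248312998385297/53722110300930 ≈ -4.6222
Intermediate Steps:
c(J, E) = -1200/J + 888/E (c(J, E) = 6*(148/E - 200/J) = 6*(-200/J + 148/E) = -1200/J + 888/E)
c(496, -237)/(-257490) - 393779/85193 = (-1200/496 + 888/(-237))/(-257490) - 393779/85193 = (-1200*1/496 + 888*(-1/237))*(-1/257490) - 393779*1/85193 = (-75/31 - 296/79)*(-1/257490) - 393779/85193 = -15101/2449*(-1/257490) - 393779/85193 = 15101/630593010 - 393779/85193 = -248312998385297/53722110300930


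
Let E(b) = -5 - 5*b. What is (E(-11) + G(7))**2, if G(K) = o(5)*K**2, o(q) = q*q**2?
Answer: 38130625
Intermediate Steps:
o(q) = q**3
G(K) = 125*K**2 (G(K) = 5**3*K**2 = 125*K**2)
(E(-11) + G(7))**2 = ((-5 - 5*(-11)) + 125*7**2)**2 = ((-5 + 55) + 125*49)**2 = (50 + 6125)**2 = 6175**2 = 38130625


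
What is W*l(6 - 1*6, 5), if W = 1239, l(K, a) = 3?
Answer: 3717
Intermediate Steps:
W*l(6 - 1*6, 5) = 1239*3 = 3717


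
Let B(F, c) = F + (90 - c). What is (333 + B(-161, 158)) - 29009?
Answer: -28905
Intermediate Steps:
B(F, c) = 90 + F - c
(333 + B(-161, 158)) - 29009 = (333 + (90 - 161 - 1*158)) - 29009 = (333 + (90 - 161 - 158)) - 29009 = (333 - 229) - 29009 = 104 - 29009 = -28905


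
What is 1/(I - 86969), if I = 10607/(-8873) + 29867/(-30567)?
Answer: -271220991/23588407600339 ≈ -1.1498e-5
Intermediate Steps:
I = -589234060/271220991 (I = 10607*(-1/8873) + 29867*(-1/30567) = -10607/8873 - 29867/30567 = -589234060/271220991 ≈ -2.1725)
1/(I - 86969) = 1/(-589234060/271220991 - 86969) = 1/(-23588407600339/271220991) = -271220991/23588407600339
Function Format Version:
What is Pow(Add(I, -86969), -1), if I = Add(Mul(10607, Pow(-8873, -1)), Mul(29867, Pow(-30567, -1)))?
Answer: Rational(-271220991, 23588407600339) ≈ -1.1498e-5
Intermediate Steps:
I = Rational(-589234060, 271220991) (I = Add(Mul(10607, Rational(-1, 8873)), Mul(29867, Rational(-1, 30567))) = Add(Rational(-10607, 8873), Rational(-29867, 30567)) = Rational(-589234060, 271220991) ≈ -2.1725)
Pow(Add(I, -86969), -1) = Pow(Add(Rational(-589234060, 271220991), -86969), -1) = Pow(Rational(-23588407600339, 271220991), -1) = Rational(-271220991, 23588407600339)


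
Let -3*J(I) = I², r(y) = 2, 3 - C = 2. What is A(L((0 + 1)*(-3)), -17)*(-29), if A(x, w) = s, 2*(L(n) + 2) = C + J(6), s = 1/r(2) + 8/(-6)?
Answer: 145/6 ≈ 24.167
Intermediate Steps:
C = 1 (C = 3 - 1*2 = 3 - 2 = 1)
J(I) = -I²/3
s = -⅚ (s = 1/2 + 8/(-6) = 1*(½) + 8*(-⅙) = ½ - 4/3 = -⅚ ≈ -0.83333)
L(n) = -15/2 (L(n) = -2 + (1 - ⅓*6²)/2 = -2 + (1 - ⅓*36)/2 = -2 + (1 - 12)/2 = -2 + (½)*(-11) = -2 - 11/2 = -15/2)
A(x, w) = -⅚
A(L((0 + 1)*(-3)), -17)*(-29) = -⅚*(-29) = 145/6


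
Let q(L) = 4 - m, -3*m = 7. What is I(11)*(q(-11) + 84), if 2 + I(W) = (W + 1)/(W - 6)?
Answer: 542/15 ≈ 36.133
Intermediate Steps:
I(W) = -2 + (1 + W)/(-6 + W) (I(W) = -2 + (W + 1)/(W - 6) = -2 + (1 + W)/(-6 + W))
m = -7/3 (m = -⅓*7 = -7/3 ≈ -2.3333)
q(L) = 19/3 (q(L) = 4 - 1*(-7/3) = 4 + 7/3 = 19/3)
I(11)*(q(-11) + 84) = ((13 - 1*11)/(-6 + 11))*(19/3 + 84) = ((13 - 11)/5)*(271/3) = ((⅕)*2)*(271/3) = (⅖)*(271/3) = 542/15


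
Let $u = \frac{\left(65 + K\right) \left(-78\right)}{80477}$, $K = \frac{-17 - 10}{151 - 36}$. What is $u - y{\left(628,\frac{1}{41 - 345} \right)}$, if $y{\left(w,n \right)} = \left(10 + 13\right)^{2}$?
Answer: $- \frac{4896399239}{9254855} \approx -529.06$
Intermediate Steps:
$K = - \frac{27}{115} \approx -0.23478$
$y{\left(w,n \right)} = 529$ ($y{\left(w,n \right)} = 23^{2} = 529$)
$u = - \frac{580944}{9254855}$ ($u = \frac{\left(65 - \frac{27}{115}\right) \left(-78\right)}{80477} = \frac{7448}{115} \left(-78\right) \frac{1}{80477} = \left(- \frac{580944}{115}\right) \frac{1}{80477} = - \frac{580944}{9254855} \approx -0.062772$)
$u - y{\left(628,\frac{1}{41 - 345} \right)} = - \frac{580944}{9254855} - 529 = - \frac{4896399239}{9254855}$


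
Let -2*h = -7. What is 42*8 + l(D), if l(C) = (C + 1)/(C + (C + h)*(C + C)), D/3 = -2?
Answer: 8059/24 ≈ 335.79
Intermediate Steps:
h = 7/2 (h = -½*(-7) = 7/2 ≈ 3.5000)
D = -6 (D = 3*(-2) = -6)
l(C) = (1 + C)/(C + 2*C*(7/2 + C)) (l(C) = (C + 1)/(C + (C + 7/2)*(C + C)) = (1 + C)/(C + (7/2 + C)*(2*C)) = (1 + C)/(C + 2*C*(7/2 + C)))
42*8 + l(D) = 42*8 + (½)*(1 - 6)/(-6*(4 - 6)) = 336 + (½)*(-⅙)*(-5)/(-2) = 336 + (½)*(-⅙)*(-½)*(-5) = 336 - 5/24 = 8059/24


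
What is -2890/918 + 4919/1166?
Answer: 33703/31482 ≈ 1.0705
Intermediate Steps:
-2890/918 + 4919/1166 = -2890*1/918 + 4919*(1/1166) = -85/27 + 4919/1166 = 33703/31482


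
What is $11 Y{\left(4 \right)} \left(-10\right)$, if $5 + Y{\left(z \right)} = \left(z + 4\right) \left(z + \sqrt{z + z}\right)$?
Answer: $-2970 - 1760 \sqrt{2} \approx -5459.0$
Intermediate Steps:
$Y{\left(z \right)} = -5 + \left(4 + z\right) \left(z + \sqrt{2} \sqrt{z}\right)$ ($Y{\left(z \right)} = -5 + \left(z + 4\right) \left(z + \sqrt{z + z}\right) = -5 + \left(4 + z\right) \left(z + \sqrt{2 z}\right) = -5 + \left(4 + z\right) \left(z + \sqrt{2} \sqrt{z}\right)$)
$11 Y{\left(4 \right)} \left(-10\right) = 11 \left(-5 + 4^{2} + 4 \cdot 4 + \sqrt{2} \cdot 4^{\frac{3}{2}} + 4 \sqrt{2} \sqrt{4}\right) \left(-10\right) = 11 \left(-5 + 16 + 16 + \sqrt{2} \cdot 8 + 4 \sqrt{2} \cdot 2\right) \left(-10\right) = 11 \left(-5 + 16 + 16 + 8 \sqrt{2} + 8 \sqrt{2}\right) \left(-10\right) = 11 \left(27 + 16 \sqrt{2}\right) \left(-10\right) = \left(297 + 176 \sqrt{2}\right) \left(-10\right) = -2970 - 1760 \sqrt{2}$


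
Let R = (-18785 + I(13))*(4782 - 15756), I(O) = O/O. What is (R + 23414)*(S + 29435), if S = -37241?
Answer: -1609277388180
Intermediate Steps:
I(O) = 1
R = 206135616 (R = (-18785 + 1)*(4782 - 15756) = -18784*(-10974) = 206135616)
(R + 23414)*(S + 29435) = (206135616 + 23414)*(-37241 + 29435) = 206159030*(-7806) = -1609277388180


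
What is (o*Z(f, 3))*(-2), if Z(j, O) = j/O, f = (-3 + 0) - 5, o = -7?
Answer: -112/3 ≈ -37.333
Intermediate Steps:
f = -8 (f = -3 - 5 = -8)
(o*Z(f, 3))*(-2) = -(-56)/3*(-2) = -7*(-8/3)*(-2) = (56/3)*(-2) = -112/3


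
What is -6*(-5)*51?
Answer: 1530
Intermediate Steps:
-6*(-5)*51 = 30*51 = 1530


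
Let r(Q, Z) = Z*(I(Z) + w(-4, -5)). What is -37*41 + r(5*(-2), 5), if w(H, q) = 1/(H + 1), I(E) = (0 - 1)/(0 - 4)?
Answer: -18209/12 ≈ -1517.4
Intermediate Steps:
I(E) = ¼ (I(E) = -1/(-4) = -1*(-¼) = ¼)
w(H, q) = 1/(1 + H)
r(Q, Z) = -Z/12 (r(Q, Z) = Z*(¼ + 1/(1 - 4)) = Z*(¼ + 1/(-3)) = Z*(¼ - ⅓) = Z*(-1/12) = -Z/12)
-37*41 + r(5*(-2), 5) = -37*41 - 1/12*5 = -1517 - 5/12 = -18209/12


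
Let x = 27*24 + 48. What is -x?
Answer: -696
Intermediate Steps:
x = 696 (x = 648 + 48 = 696)
-x = -1*696 = -696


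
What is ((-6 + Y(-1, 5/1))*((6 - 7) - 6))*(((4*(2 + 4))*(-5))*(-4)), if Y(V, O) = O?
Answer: 3360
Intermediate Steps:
((-6 + Y(-1, 5/1))*((6 - 7) - 6))*(((4*(2 + 4))*(-5))*(-4)) = ((-6 + 5/1)*((6 - 7) - 6))*(((4*(2 + 4))*(-5))*(-4)) = ((-6 + 5*1)*(-1 - 6))*(((4*6)*(-5))*(-4)) = ((-6 + 5)*(-7))*((24*(-5))*(-4)) = (-1*(-7))*(-120*(-4)) = 7*480 = 3360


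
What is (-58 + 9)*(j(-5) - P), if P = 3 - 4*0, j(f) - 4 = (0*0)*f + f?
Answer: 196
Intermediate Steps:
j(f) = 4 + f (j(f) = 4 + ((0*0)*f + f) = 4 + (0*f + f) = 4 + (0 + f) = 4 + f)
P = 3 (P = 3 + 0 = 3)
(-58 + 9)*(j(-5) - P) = (-58 + 9)*((4 - 5) - 1*3) = -49*(-1 - 3) = -49*(-4) = 196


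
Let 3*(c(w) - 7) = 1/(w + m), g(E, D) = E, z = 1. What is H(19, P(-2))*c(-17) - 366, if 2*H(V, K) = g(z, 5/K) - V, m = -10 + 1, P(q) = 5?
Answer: -11151/26 ≈ -428.88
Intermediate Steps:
m = -9
H(V, K) = ½ - V/2 (H(V, K) = (1 - V)/2 = ½ - V/2)
c(w) = 7 + 1/(3*(-9 + w)) (c(w) = 7 + 1/(3*(w - 9)) = 7 + 1/(3*(-9 + w)))
H(19, P(-2))*c(-17) - 366 = (½ - ½*19)*((-188 + 21*(-17))/(3*(-9 - 17))) - 366 = (½ - 19/2)*((⅓)*(-188 - 357)/(-26)) - 366 = -3*(-1)*(-545)/26 - 366 = -9*545/78 - 366 = -1635/26 - 366 = -11151/26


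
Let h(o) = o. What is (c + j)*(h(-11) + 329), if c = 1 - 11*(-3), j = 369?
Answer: 128154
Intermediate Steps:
c = 34 (c = 1 + 33 = 34)
(c + j)*(h(-11) + 329) = (34 + 369)*(-11 + 329) = 403*318 = 128154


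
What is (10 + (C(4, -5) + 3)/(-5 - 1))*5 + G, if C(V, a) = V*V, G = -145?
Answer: -665/6 ≈ -110.83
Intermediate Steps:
C(V, a) = V²
(10 + (C(4, -5) + 3)/(-5 - 1))*5 + G = (10 + (4² + 3)/(-5 - 1))*5 - 145 = (10 + (16 + 3)/(-6))*5 - 145 = (10 + 19*(-⅙))*5 - 145 = (10 - 19/6)*5 - 145 = (41/6)*5 - 145 = 205/6 - 145 = -665/6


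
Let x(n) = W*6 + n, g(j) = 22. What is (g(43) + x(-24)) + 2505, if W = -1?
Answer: 2497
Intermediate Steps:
x(n) = -6 + n (x(n) = -1*6 + n = -6 + n)
(g(43) + x(-24)) + 2505 = (22 + (-6 - 24)) + 2505 = (22 - 30) + 2505 = -8 + 2505 = 2497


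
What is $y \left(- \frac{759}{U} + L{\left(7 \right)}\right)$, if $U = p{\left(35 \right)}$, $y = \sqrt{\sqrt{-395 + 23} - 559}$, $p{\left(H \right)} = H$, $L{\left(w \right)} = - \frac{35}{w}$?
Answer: $- \frac{934 \sqrt{-559 + 2 i \sqrt{93}}}{35} \approx -10.883 - 631.03 i$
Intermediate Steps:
$y = \sqrt{-559 + 2 i \sqrt{93}}$ ($y = \sqrt{\sqrt{-372} - 559} = \sqrt{2 i \sqrt{93} - 559} = \sqrt{-559 + 2 i \sqrt{93}} \approx 0.4078 + 23.647 i$)
$U = 35$
$y \left(- \frac{759}{U} + L{\left(7 \right)}\right) = \sqrt{-559 + 2 i \sqrt{93}} \left(- \frac{759}{35} - \frac{35}{7}\right) = \sqrt{-559 + 2 i \sqrt{93}} \left(\left(-759\right) \frac{1}{35} - 5\right) = \sqrt{-559 + 2 i \sqrt{93}} \left(- \frac{759}{35} - 5\right) = \sqrt{-559 + 2 i \sqrt{93}} \left(- \frac{934}{35}\right) = - \frac{934 \sqrt{-559 + 2 i \sqrt{93}}}{35}$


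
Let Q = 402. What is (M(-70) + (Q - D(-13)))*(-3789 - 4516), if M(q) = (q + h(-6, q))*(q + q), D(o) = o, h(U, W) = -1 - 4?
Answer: -90649075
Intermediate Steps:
h(U, W) = -5
M(q) = 2*q*(-5 + q) (M(q) = (q - 5)*(q + q) = (-5 + q)*(2*q) = 2*q*(-5 + q))
(M(-70) + (Q - D(-13)))*(-3789 - 4516) = (2*(-70)*(-5 - 70) + (402 - 1*(-13)))*(-3789 - 4516) = (2*(-70)*(-75) + (402 + 13))*(-8305) = (10500 + 415)*(-8305) = 10915*(-8305) = -90649075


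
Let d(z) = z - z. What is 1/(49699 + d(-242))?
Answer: 1/49699 ≈ 2.0121e-5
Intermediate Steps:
d(z) = 0
1/(49699 + d(-242)) = 1/(49699 + 0) = 1/49699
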